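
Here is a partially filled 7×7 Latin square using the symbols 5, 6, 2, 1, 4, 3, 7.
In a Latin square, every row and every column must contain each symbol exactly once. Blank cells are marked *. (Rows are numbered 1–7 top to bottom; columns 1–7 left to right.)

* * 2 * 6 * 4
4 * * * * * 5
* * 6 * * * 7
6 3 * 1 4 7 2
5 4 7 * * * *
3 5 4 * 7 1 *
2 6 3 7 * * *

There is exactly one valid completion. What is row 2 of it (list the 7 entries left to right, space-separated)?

Row 2, column 3: row 2 has {5, 4} and column 3 has {6, 2, 4, 3, 7}, leaving only 1.
Row 3, column 1: row 3 has {6, 7} and column 1 has {5, 6, 2, 4, 3}, leaving only 1.
Row 1, column 1: row 1 has {6, 2, 4} and column 1 has {5, 6, 2, 1, 4, 3}, leaving only 7.
Row 1, column 2: row 1 has {6, 2, 4, 7} and column 2 has {5, 6, 4, 3}, leaving only 1.
Row 3, column 2: row 3 has {6, 1, 7} and column 2 has {5, 6, 1, 4, 3}, leaving only 2.
Row 2, column 2: row 2 has {5, 1, 4} and column 2 has {5, 6, 2, 1, 4, 3}, leaving only 7.
Row 4, column 3: row 4 has {6, 2, 1, 4, 3, 7} and column 3 has {6, 2, 1, 4, 3, 7}, leaving only 5.
Row 6, column 7: row 6 has {5, 1, 4, 3, 7} and column 7 has {5, 2, 4, 7}, leaving only 6.
Row 6, column 4: row 6 has {5, 6, 1, 4, 3, 7} and column 4 has {1, 7}, leaving only 2.
Row 7, column 7: row 7 has {6, 2, 3, 7} and column 7 has {5, 6, 2, 4, 7}, leaving only 1.
Row 5, column 7: row 5 has {5, 4, 7} and column 7 has {5, 6, 2, 1, 4, 7}, leaving only 3.
Row 5, column 4: row 5 has {5, 4, 3, 7} and column 4 has {2, 1, 7}, leaving only 6.
Row 2, column 4: row 2 has {5, 1, 4, 7} and column 4 has {6, 2, 1, 7}, leaving only 3.
Row 2, column 5: row 2 has {5, 1, 4, 3, 7} and column 5 has {6, 4, 7}, leaving only 2.
Row 2, column 6: row 2 has {5, 2, 1, 4, 3, 7} and column 6 has {1, 7}, leaving only 6.
So row 2 reads: 4 7 1 3 2 6 5.

4 7 1 3 2 6 5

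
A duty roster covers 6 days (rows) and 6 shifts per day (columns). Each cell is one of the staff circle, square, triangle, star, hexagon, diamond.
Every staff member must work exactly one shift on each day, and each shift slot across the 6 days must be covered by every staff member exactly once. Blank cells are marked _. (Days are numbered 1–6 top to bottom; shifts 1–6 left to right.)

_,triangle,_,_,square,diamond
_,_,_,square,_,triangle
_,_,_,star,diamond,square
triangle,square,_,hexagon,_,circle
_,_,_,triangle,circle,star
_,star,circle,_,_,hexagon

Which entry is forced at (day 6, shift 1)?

square

Day 1, shift 4: day 1 has {square, triangle, diamond} and shift 4 has {square, triangle, star, hexagon}, leaving only circle.
Day 4, shift 5: day 4 has {circle, square, triangle, hexagon} and shift 5 has {circle, square, diamond}, leaving only star.
Day 2, shift 5: day 2 has {square, triangle} and shift 5 has {circle, square, star, diamond}, leaving only hexagon.
Day 4, shift 3: day 4 has {circle, square, triangle, star, hexagon} and shift 3 has {circle}, leaving only diamond.
Day 2, shift 3: day 2 has {square, triangle, hexagon} and shift 3 has {circle, diamond}, leaving only star.
Day 1, shift 3: day 1 has {circle, square, triangle, diamond} and shift 3 has {circle, star, diamond}, leaving only hexagon.
Day 1, shift 1: day 1 has {circle, square, triangle, hexagon, diamond} and shift 1 has {triangle}, leaving only star.
Day 3, shift 3: day 3 has {square, star, diamond} and shift 3 has {circle, star, hexagon, diamond}, leaving only triangle.
Day 5, shift 3: day 5 has {circle, triangle, star} and shift 3 has {circle, triangle, star, hexagon, diamond}, leaving only square.
Day 6, shift 4: day 6 has {circle, star, hexagon} and shift 4 has {circle, square, triangle, star, hexagon}, leaving only diamond.
Day 6 already has {circle, star, hexagon, diamond} and shift 1 already has {triangle, star}, so day 6, shift 1 must be square.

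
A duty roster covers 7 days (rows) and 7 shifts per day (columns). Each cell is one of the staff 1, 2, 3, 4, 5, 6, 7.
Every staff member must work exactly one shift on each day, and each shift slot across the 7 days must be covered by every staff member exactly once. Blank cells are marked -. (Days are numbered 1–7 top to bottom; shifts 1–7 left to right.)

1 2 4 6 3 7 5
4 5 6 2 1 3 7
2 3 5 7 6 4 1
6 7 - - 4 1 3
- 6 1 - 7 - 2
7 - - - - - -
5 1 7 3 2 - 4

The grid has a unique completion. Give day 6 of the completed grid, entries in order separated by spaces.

Day 6, shift 2: day 6 has {7} and shift 2 has {1, 2, 3, 5, 6, 7}, leaving only 4.
Day 6, shift 5: day 6 has {4, 7} and shift 5 has {1, 2, 3, 4, 6, 7}, leaving only 5.
Day 6, shift 4: day 6 has {4, 5, 7} and shift 4 has {2, 3, 6, 7}, leaving only 1.
Day 6, shift 7: day 6 has {1, 4, 5, 7} and shift 7 has {1, 2, 3, 4, 5, 7}, leaving only 6.
Day 6, shift 6: day 6 has {1, 4, 5, 6, 7} and shift 6 has {1, 3, 4, 7}, leaving only 2.
Day 6, shift 3: day 6 has {1, 2, 4, 5, 6, 7} and shift 3 has {1, 4, 5, 6, 7}, leaving only 3.
So day 6 reads: 7 4 3 1 5 2 6.

7 4 3 1 5 2 6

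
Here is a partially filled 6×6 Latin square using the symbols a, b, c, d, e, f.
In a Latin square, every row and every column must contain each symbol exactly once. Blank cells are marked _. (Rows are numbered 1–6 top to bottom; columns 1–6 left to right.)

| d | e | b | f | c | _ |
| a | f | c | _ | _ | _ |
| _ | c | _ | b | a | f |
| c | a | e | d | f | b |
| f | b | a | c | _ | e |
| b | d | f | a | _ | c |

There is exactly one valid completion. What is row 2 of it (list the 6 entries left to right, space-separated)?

Row 2, column 4: row 2 has {a, c, f} and column 4 has {a, b, c, d, f}, leaving only e.
Row 2, column 6: row 2 has {a, c, e, f} and column 6 has {b, c, e, f}, leaving only d.
Row 2, column 5: row 2 has {a, c, d, e, f} and column 5 has {a, c, f}, leaving only b.
So row 2 reads: a f c e b d.

a f c e b d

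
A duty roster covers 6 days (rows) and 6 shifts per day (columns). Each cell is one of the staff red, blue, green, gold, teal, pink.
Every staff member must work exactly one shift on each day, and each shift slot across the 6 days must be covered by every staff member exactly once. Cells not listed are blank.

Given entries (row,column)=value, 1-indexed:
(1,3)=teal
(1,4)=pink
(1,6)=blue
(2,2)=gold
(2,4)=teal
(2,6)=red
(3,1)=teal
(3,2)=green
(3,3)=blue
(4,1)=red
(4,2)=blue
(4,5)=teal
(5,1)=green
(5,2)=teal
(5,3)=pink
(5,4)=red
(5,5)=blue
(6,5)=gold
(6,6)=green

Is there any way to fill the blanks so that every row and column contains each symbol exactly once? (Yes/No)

Day 1, shift 1: day 1 has {blue, teal, pink} and shift 1 has {red, green, teal}, so it must be gold.
Day 1, shift 2: day 1 has {blue, gold, teal, pink} and shift 2 has {blue, green, gold, teal}, so it must be red.
Day 1, shift 5: day 1 has {red, blue, gold, teal, pink} and shift 5 has {blue, gold, teal}, so it must be green.
Day 2, shift 3: day 2 has {red, gold, teal} and shift 3 has {blue, teal, pink}, so it must be green.
Day 2, shift 5: day 2 has {red, green, gold, teal} and shift 5 has {blue, green, gold, teal}, so it must be pink.
Day 2, shift 1: day 2 has {red, green, gold, teal, pink} and shift 1 has {red, green, gold, teal}, so it must be blue.
Day 3, shift 4: day 3 has {blue, green, teal} and shift 4 has {red, teal, pink}, so it must be gold.
Day 3, shift 5: day 3 has {blue, green, gold, teal} and shift 5 has {blue, green, gold, teal, pink}, so it must be red.
Day 3, shift 6: day 3 has {red, blue, green, gold, teal} and shift 6 has {red, blue, green}, so it must be pink.
Day 4, shift 3: day 4 has {red, blue, teal} and shift 3 has {blue, green, teal, pink}, so it must be gold.
Now day 4, shift 6: day 4 together with shift 6 already contain {red, blue, green, gold, teal, pink} — every symbol — so nothing can go there. The grid has no valid completion.

No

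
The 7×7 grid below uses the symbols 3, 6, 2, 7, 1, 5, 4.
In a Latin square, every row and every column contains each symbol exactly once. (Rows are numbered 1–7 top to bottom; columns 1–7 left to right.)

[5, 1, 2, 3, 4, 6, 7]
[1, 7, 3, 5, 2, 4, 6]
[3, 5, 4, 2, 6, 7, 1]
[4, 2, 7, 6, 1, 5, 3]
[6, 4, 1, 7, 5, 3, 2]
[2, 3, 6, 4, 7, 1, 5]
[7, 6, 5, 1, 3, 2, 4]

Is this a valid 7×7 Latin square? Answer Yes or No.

Yes

Each row is a permutation of the 7 symbols, and so is each column.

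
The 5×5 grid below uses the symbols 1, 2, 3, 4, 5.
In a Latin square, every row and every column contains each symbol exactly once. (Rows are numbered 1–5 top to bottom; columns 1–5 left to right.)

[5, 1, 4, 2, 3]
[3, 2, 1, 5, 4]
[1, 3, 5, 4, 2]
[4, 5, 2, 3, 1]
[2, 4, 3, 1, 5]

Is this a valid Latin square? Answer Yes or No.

Yes

Each row is a permutation of the 5 symbols, and so is each column.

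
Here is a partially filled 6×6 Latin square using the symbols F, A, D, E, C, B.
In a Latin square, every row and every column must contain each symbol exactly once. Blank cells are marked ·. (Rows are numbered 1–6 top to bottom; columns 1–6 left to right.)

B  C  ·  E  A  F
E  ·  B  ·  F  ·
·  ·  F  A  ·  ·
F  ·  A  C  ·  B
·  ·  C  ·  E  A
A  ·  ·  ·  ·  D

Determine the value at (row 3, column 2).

Row 1, column 3: row 1 has {F, A, E, C, B} and column 3 has {F, A, C, B}, leaving only D.
Row 2, column 4: row 2 has {F, E, B} and column 4 has {A, E, C}, leaving only D.
Row 2, column 2: row 2 has {F, D, E, B} and column 2 has {C}, leaving only A.
Row 2, column 6: row 2 has {F, A, D, E, B} and column 6 has {F, A, D, B}, leaving only C.
Row 3, column 6: row 3 has {F, A} and column 6 has {F, A, D, C, B}, leaving only E.
Row 4, column 5: row 4 has {F, A, C, B} and column 5 has {F, A, E}, leaving only D.
Row 4, column 2: row 4 has {F, A, D, C, B} and column 2 has {A, C}, leaving only E.
Row 5, column 1: row 5 has {A, E, C} and column 1 has {F, A, E, B}, leaving only D.
Row 3, column 1: row 3 has {F, A, E} and column 1 has {F, A, D, E, B}, leaving only C.
Row 3, column 5: row 3 has {F, A, E, C} and column 5 has {F, A, D, E}, leaving only B.
Row 3 already has {F, A, E, C, B} and column 2 already has {A, E, C}, so row 3, column 2 must be D.

D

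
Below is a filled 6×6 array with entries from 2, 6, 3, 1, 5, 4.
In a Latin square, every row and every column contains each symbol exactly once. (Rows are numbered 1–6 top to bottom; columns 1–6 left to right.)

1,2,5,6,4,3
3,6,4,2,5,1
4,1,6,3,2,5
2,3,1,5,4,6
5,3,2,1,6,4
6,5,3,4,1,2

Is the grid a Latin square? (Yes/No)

Every row is a permutation, but column 2 contains 3 twice (at rows 4 and 5).

No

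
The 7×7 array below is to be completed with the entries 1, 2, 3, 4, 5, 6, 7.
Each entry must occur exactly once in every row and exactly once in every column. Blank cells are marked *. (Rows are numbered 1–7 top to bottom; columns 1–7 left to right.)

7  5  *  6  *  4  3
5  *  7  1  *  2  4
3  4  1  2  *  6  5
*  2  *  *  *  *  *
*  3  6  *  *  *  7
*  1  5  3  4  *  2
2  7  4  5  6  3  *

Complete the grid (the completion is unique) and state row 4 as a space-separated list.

Row 4, column 3: row 4 has {2} and column 3 has {1, 4, 5, 6, 7}, leaving only 3.
Row 1, column 3: row 1 has {3, 4, 5, 6, 7} and column 3 has {1, 3, 4, 5, 6, 7}, leaving only 2.
Row 1, column 5: row 1 has {2, 3, 4, 5, 6, 7} and column 5 has {4, 6}, leaving only 1.
Row 2, column 2: row 2 has {1, 2, 4, 5, 7} and column 2 has {1, 2, 3, 4, 5, 7}, leaving only 6.
Row 2, column 5: row 2 has {1, 2, 4, 5, 6, 7} and column 5 has {1, 4, 6}, leaving only 3.
Row 3, column 5: row 3 has {1, 2, 3, 4, 5, 6} and column 5 has {1, 3, 4, 6}, leaving only 7.
Row 4, column 5: row 4 has {2, 3} and column 5 has {1, 3, 4, 6, 7}, leaving only 5.
Row 5, column 4: row 5 has {3, 6, 7} and column 4 has {1, 2, 3, 5, 6}, leaving only 4.
Row 4, column 4: row 4 has {2, 3, 5} and column 4 has {1, 2, 3, 4, 5, 6}, leaving only 7.
Row 4, column 6: row 4 has {2, 3, 5, 7} and column 6 has {2, 3, 4, 6}, leaving only 1.
Row 4, column 7: row 4 has {1, 2, 3, 5, 7} and column 7 has {2, 3, 4, 5, 7}, leaving only 6.
Row 4, column 1: row 4 has {1, 2, 3, 5, 6, 7} and column 1 has {2, 3, 5, 7}, leaving only 4.
So row 4 reads: 4 2 3 7 5 1 6.

4 2 3 7 5 1 6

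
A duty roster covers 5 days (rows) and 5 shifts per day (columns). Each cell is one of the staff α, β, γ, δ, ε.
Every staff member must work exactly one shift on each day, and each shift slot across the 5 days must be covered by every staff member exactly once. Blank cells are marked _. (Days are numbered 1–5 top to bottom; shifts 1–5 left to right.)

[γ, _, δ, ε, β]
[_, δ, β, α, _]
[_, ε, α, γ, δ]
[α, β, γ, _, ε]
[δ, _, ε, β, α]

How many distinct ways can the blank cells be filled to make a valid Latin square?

Day 1, shift 2: eliminating its day and shift leaves {α}.
Day 2, shift 1: eliminating its day and shift leaves {ε}.
Day 2, shift 5: eliminating its day and shift leaves {γ}.
Day 3, shift 1: eliminating its day and shift leaves {β}.
Day 4, shift 4: eliminating its day and shift leaves {δ}.
Day 5, shift 2: eliminating its day and shift leaves {γ}.
Only one assignment across all blanks avoids any day or shift repeat, giving 1 completion.

1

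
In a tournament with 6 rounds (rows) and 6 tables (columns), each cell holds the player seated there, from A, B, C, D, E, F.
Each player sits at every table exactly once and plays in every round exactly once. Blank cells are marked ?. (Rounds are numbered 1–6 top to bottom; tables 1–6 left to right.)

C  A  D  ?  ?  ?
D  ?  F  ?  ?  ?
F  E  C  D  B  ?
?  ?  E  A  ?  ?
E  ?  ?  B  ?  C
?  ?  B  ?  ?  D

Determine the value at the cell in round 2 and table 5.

A

Round 3, table 6: round 3 has {B, C, D, E, F} and table 6 has {C, D}, leaving only A.
Round 4, table 1: round 4 has {A, E} and table 1 has {C, D, E, F}, leaving only B.
Round 4, table 6: round 4 has {A, B, E} and table 6 has {A, C, D}, leaving only F.
Round 5, table 3: round 5 has {B, C, E} and table 3 has {B, C, D, E, F}, leaving only A.
Round 6, table 1: round 6 has {B, D} and table 1 has {B, C, D, E, F}, leaving only A.
Round 2, table 5 is narrowed to {A, C, E}.
If it were C, then round 2, table 6 would be left with no valid symbol.
If it were E, then round 2, table 6 would be left with no valid symbol.
So round 2, table 5 must be A.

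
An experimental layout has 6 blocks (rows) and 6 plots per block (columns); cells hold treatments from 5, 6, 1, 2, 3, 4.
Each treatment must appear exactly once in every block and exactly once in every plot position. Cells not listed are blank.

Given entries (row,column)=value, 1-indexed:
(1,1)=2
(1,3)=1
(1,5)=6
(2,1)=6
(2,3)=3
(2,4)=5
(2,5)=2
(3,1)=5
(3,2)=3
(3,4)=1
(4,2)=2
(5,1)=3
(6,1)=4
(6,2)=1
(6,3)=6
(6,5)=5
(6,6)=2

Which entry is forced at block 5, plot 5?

Block 2, plot 2: block 2 has {5, 6, 2, 3} and plot 2 has {1, 2, 3}, leaving only 4.
Block 1, plot 2: block 1 has {6, 1, 2} and plot 2 has {1, 2, 3, 4}, leaving only 5.
Block 2, plot 6: block 2 has {5, 6, 2, 3, 4} and plot 6 has {2}, leaving only 1.
Block 3, plot 5: block 3 has {5, 1, 3} and plot 5 has {5, 6, 2}, leaving only 4.
Block 5 already has {3} and plot 5 already has {5, 6, 2, 4}, so block 5, plot 5 must be 1.

1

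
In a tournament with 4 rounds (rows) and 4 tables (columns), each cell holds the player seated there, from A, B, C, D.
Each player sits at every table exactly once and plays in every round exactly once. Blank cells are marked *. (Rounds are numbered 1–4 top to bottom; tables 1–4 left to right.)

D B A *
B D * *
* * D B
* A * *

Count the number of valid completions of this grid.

Round 1, table 4: eliminating its round and table leaves {C}.
Round 2, table 3: eliminating its round and table leaves {C}.
Round 2, table 4: eliminating its round and table leaves {A, C}.
Round 3, table 1: eliminating its round and table leaves {A, C}.
Round 3, table 2: eliminating its round and table leaves {C}.
Round 4, table 1: eliminating its round and table leaves {C}.
Round 4, table 3: eliminating its round and table leaves {B, C}.
Round 4, table 4: eliminating its round and table leaves {C, D}.
Only one assignment across all blanks avoids any round or table repeat, giving 1 completion.

1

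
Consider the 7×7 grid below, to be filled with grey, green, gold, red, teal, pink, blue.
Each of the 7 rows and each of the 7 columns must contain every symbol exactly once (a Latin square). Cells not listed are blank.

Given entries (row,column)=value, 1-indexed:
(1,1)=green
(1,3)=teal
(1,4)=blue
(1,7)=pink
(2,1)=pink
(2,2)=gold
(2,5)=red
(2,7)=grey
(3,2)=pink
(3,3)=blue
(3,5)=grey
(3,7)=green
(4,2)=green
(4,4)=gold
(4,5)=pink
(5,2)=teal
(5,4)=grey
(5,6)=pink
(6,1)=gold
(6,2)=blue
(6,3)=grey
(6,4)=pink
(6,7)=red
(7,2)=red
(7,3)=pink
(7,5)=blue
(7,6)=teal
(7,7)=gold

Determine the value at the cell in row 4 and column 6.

grey

Row 1, column 2: row 1 has {green, teal, pink, blue} and column 2 has {green, gold, red, teal, pink, blue}, leaving only grey.
Row 1, column 5: row 1 has {grey, green, teal, pink, blue} and column 5 has {grey, red, pink, blue}, leaving only gold.
Row 1, column 6: row 1 has {grey, green, gold, teal, pink, blue} and column 6 has {teal, pink}, leaving only red.
Row 2, column 3: row 2 has {grey, gold, red, pink} and column 3 has {grey, teal, pink, blue}, leaving only green.
Row 2, column 4: row 2 has {grey, green, gold, red, pink} and column 4 has {grey, gold, pink, blue}, leaving only teal.
Row 2, column 6: row 2 has {grey, green, gold, red, teal, pink} and column 6 has {red, teal, pink}, leaving only blue.
Row 4 already has {green, gold, pink} and column 6 already has {red, teal, pink, blue}, so row 4, column 6 must be grey.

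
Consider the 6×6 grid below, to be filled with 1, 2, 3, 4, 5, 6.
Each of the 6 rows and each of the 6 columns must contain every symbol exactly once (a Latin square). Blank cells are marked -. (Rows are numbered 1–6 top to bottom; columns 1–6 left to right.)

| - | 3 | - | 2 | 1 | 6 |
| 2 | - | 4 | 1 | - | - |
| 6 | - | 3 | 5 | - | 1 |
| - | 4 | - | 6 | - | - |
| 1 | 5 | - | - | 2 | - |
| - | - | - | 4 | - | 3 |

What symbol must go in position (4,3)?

1

Row 1, column 3: row 1 has {1, 2, 3, 6} and column 3 has {3, 4}, leaving only 5.
Row 1, column 1: row 1 has {1, 2, 3, 5, 6} and column 1 has {1, 2, 6}, leaving only 4.
Row 2, column 2: row 2 has {1, 2, 4} and column 2 has {3, 4, 5}, leaving only 6.
Row 2, column 6: row 2 has {1, 2, 4, 6} and column 6 has {1, 3, 6}, leaving only 5.
Row 2, column 5: row 2 has {1, 2, 4, 5, 6} and column 5 has {1, 2}, leaving only 3.
Row 3, column 2: row 3 has {1, 3, 5, 6} and column 2 has {3, 4, 5, 6}, leaving only 2.
Row 3, column 5: row 3 has {1, 2, 3, 5, 6} and column 5 has {1, 2, 3}, leaving only 4.
Row 4, column 5: row 4 has {4, 6} and column 5 has {1, 2, 3, 4}, leaving only 5.
Row 4, column 1: row 4 has {4, 5, 6} and column 1 has {1, 2, 4, 6}, leaving only 3.
Row 4, column 6: row 4 has {3, 4, 5, 6} and column 6 has {1, 3, 5, 6}, leaving only 2.
Row 4 already has {2, 3, 4, 5, 6} and column 3 already has {3, 4, 5}, so row 4, column 3 must be 1.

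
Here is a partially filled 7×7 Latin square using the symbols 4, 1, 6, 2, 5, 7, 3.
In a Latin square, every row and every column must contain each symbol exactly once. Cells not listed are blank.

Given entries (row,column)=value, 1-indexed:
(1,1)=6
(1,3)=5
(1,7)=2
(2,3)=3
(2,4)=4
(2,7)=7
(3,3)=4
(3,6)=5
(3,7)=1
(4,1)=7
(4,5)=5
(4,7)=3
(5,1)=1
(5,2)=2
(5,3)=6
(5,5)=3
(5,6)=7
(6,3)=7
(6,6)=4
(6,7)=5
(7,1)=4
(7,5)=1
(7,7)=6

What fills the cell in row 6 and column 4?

1

Row 5, column 4: row 5 has {1, 6, 2, 7, 3} and column 4 has {4}, leaving only 5.
Row 5, column 7: row 5 has {1, 6, 2, 5, 7, 3} and column 7 has {1, 6, 2, 5, 7, 3}, leaving only 4.
Row 7, column 3: row 7 has {4, 1, 6} and column 3 has {4, 6, 5, 7, 3}, leaving only 2.
Row 4, column 3: row 4 has {5, 7, 3} and column 3 has {4, 6, 2, 5, 7, 3}, leaving only 1.
Row 7, column 6: row 7 has {4, 1, 6, 2} and column 6 has {4, 5, 7}, leaving only 3.
Row 1, column 6: row 1 has {6, 2, 5} and column 6 has {4, 5, 7, 3}, leaving only 1.
Row 7, column 4: row 7 has {4, 1, 6, 2, 3} and column 4 has {4, 5}, leaving only 7.
Row 1, column 4: row 1 has {1, 6, 2, 5} and column 4 has {4, 5, 7}, leaving only 3.
Row 7, column 2: row 7 has {4, 1, 6, 2, 7, 3} and column 2 has {2}, leaving only 5.
Row 6, column 4 is narrowed to {1, 6, 2}.
If it were 6, then row 4, column 4 would be left with no valid symbol.
If it were 2, then row 4, column 4 would be left with no valid symbol.
So row 6, column 4 must be 1.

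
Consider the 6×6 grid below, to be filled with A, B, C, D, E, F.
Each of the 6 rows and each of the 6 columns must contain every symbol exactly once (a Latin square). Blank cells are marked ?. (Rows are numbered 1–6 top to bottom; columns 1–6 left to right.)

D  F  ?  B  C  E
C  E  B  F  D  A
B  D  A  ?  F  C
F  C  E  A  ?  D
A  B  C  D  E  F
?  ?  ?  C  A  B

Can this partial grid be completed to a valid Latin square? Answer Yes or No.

Row 1, column 3: row 1 together with column 3 already contain {A, B, C, D, E, F} — every symbol — so nothing can go there. The grid has no valid completion.

No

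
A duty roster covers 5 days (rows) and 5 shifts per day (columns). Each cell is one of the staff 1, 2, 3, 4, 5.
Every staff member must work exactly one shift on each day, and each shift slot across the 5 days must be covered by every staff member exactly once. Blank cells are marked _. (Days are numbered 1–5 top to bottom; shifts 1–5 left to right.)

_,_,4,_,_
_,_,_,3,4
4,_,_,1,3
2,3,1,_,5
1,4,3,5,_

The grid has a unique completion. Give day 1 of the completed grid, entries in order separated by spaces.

Day 1, shift 4: day 1 has {4} and shift 4 has {1, 3, 5}, leaving only 2.
Day 1, shift 5: day 1 has {2, 4} and shift 5 has {3, 4, 5}, leaving only 1.
Day 1, shift 2: day 1 has {1, 2, 4} and shift 2 has {3, 4}, leaving only 5.
Day 1, shift 1: day 1 has {1, 2, 4, 5} and shift 1 has {1, 2, 4}, leaving only 3.
So day 1 reads: 3 5 4 2 1.

3 5 4 2 1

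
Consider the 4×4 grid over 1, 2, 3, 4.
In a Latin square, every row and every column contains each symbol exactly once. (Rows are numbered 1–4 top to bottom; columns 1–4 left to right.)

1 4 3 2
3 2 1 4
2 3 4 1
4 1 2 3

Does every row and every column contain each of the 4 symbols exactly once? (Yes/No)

Yes

Each row is a permutation of the 4 symbols, and so is each column.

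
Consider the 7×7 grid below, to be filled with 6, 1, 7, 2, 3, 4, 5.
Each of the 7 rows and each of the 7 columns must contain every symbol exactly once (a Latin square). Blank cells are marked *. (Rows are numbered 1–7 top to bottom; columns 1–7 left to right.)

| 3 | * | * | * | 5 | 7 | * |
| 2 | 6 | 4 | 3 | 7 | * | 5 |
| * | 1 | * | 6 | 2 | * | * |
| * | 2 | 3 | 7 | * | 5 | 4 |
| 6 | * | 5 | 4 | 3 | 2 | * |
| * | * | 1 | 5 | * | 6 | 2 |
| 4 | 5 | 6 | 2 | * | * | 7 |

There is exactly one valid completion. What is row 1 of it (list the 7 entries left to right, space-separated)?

Row 1, column 2: row 1 has {7, 3, 5} and column 2 has {6, 1, 2, 5}, leaving only 4.
Row 1, column 3: row 1 has {7, 3, 4, 5} and column 3 has {6, 1, 3, 4, 5}, leaving only 2.
Row 1, column 4: row 1 has {7, 2, 3, 4, 5} and column 4 has {6, 7, 2, 3, 4, 5}, leaving only 1.
Row 1, column 7: row 1 has {1, 7, 2, 3, 4, 5} and column 7 has {7, 2, 4, 5}, leaving only 6.
So row 1 reads: 3 4 2 1 5 7 6.

3 4 2 1 5 7 6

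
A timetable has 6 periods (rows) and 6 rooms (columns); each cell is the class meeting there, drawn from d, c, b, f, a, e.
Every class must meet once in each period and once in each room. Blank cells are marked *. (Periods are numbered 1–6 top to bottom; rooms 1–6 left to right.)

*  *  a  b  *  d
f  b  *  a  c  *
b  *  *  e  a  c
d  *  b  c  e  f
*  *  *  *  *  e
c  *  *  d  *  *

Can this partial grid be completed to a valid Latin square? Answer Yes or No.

No

Period 2, room 6: period 2 together with room 6 already contain {d, c, b, f, a, e} — every symbol — so nothing can go there. The grid has no valid completion.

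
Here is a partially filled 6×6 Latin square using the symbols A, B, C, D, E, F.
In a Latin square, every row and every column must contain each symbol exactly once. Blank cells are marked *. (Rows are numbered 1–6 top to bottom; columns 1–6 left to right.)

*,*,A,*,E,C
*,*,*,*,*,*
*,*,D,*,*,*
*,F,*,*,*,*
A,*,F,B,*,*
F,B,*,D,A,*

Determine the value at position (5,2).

Row 1, column 2: row 1 has {A, C, E} and column 2 has {B, F}, leaving only D.
Row 1, column 1: row 1 has {A, C, D, E} and column 1 has {A, F}, leaving only B.
Row 1, column 4: row 1 has {A, B, C, D, E} and column 4 has {B, D}, leaving only F.
Row 6, column 6: row 6 has {A, B, D, F} and column 6 has {C}, leaving only E.
Row 5, column 6: row 5 has {A, B, F} and column 6 has {C, E}, leaving only D.
Row 5, column 5: row 5 has {A, B, D, F} and column 5 has {A, E}, leaving only C.
Row 5 already has {A, B, C, D, F} and column 2 already has {B, D, F}, so row 5, column 2 must be E.

E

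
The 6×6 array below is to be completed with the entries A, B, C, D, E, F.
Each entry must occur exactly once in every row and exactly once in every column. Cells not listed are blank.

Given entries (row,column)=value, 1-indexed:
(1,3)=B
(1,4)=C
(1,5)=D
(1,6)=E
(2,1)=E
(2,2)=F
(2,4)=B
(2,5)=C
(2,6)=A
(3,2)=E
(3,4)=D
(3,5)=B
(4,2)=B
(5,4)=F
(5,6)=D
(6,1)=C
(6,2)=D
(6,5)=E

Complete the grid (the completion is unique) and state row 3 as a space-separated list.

A E C D B F

Row 1, column 2: row 1 has {B, C, D, E} and column 2 has {B, D, E, F}, leaving only A.
Row 1, column 1: row 1 has {A, B, C, D, E} and column 1 has {C, E}, leaving only F.
Row 3, column 1: row 3 has {B, D, E} and column 1 has {C, E, F}, leaving only A.
Row 2, column 3: row 2 has {A, B, C, E, F} and column 3 has {B}, leaving only D.
Row 4, column 1: row 4 has {B} and column 1 has {A, C, E, F}, leaving only D.
Row 5, column 1: row 5 has {D, F} and column 1 has {A, C, D, E, F}, leaving only B.
Row 5, column 2: row 5 has {B, D, F} and column 2 has {A, B, D, E, F}, leaving only C.
Row 5, column 5: row 5 has {B, C, D, F} and column 5 has {B, C, D, E}, leaving only A.
Row 4, column 5: row 4 has {B, D} and column 5 has {A, B, C, D, E}, leaving only F.
Row 4, column 6: row 4 has {B, D, F} and column 6 has {A, D, E}, leaving only C.
Row 3, column 6: row 3 has {A, B, D, E} and column 6 has {A, C, D, E}, leaving only F.
Row 3, column 3: row 3 has {A, B, D, E, F} and column 3 has {B, D}, leaving only C.
So row 3 reads: A E C D B F.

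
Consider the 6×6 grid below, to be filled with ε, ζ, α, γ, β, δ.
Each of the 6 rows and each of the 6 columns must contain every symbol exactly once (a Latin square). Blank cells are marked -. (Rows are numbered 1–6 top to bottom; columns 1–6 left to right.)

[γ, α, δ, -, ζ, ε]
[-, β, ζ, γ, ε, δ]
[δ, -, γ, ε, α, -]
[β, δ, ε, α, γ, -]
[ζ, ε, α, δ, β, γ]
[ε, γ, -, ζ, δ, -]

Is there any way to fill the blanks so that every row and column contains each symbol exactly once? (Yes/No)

No row or column among the givens repeats a symbol, and propagating forced cells runs into no contradiction.
One valid completion exists (for instance, γ α δ β ζ ε / α β ζ γ ε δ / δ ζ γ ε α β / β δ ε α γ ζ / ζ ε α δ β γ / ε γ β ζ δ α).

Yes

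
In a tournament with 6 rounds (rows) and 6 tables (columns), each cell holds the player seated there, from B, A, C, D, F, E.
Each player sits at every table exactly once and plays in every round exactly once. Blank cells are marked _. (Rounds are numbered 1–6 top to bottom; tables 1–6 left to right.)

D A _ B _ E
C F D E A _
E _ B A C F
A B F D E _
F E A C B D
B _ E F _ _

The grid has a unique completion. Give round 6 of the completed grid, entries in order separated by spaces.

Round 6, table 5: round 6 has {B, F, E} and table 5 has {B, A, C, E}, leaving only D.
Round 6, table 2: round 6 has {B, D, F, E} and table 2 has {B, A, F, E}, leaving only C.
Round 6, table 6: round 6 has {B, C, D, F, E} and table 6 has {D, F, E}, leaving only A.
So round 6 reads: B C E F D A.

B C E F D A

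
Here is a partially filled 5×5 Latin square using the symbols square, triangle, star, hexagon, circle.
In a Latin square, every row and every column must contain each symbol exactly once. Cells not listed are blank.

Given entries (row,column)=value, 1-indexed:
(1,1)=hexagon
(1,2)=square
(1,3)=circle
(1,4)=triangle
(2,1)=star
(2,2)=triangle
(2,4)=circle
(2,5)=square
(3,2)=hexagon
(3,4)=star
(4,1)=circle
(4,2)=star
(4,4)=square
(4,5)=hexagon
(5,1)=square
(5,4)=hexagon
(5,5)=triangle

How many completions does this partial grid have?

1

Row 1, column 5: eliminating its row and column leaves {star}.
Row 2, column 3: eliminating its row and column leaves {hexagon}.
Row 3, column 1: eliminating its row and column leaves {triangle}.
Row 3, column 3: eliminating its row and column leaves {square, triangle}.
Row 3, column 5: eliminating its row and column leaves {circle}.
Row 4, column 3: eliminating its row and column leaves {triangle}.
Row 5, column 2: eliminating its row and column leaves {circle}.
Row 5, column 3: eliminating its row and column leaves {star}.
Only one assignment across all blanks avoids any row or column repeat, giving 1 completion.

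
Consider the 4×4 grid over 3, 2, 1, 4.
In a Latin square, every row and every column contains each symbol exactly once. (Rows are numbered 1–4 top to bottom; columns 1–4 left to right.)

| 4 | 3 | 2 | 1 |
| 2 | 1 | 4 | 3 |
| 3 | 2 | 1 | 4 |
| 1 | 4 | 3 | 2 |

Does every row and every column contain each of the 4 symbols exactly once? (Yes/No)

Yes

Each row is a permutation of the 4 symbols, and so is each column.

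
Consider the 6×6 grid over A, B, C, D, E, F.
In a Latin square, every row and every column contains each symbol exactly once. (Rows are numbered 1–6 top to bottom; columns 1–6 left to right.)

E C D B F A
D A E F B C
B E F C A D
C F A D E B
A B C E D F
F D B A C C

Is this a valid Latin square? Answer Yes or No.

Column 6 contains C twice (at rows 2 and 6), so it is not a permutation.

No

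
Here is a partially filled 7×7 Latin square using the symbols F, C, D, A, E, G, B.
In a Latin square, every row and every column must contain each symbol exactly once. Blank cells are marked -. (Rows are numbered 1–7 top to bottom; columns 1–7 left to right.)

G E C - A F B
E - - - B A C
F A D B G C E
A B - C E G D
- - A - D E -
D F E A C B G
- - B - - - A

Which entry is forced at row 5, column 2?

Row 1, column 4: row 1 has {F, C, A, E, G, B} and column 4 has {C, A, B}, leaving only D.
Row 4, column 3: row 4 has {C, D, A, E, G, B} and column 3 has {C, D, A, E, B}, leaving only F.
Row 2, column 3: row 2 has {C, A, E, B} and column 3 has {F, C, D, A, E, B}, leaving only G.
Row 2, column 2: row 2 has {C, A, E, G, B} and column 2 has {F, A, E, B}, leaving only D.
Row 2, column 4: row 2 has {C, D, A, E, G, B} and column 4 has {C, D, A, B}, leaving only F.
Row 5, column 4: row 5 has {D, A, E} and column 4 has {F, C, D, A, B}, leaving only G.
Row 5 already has {D, A, E, G} and column 2 already has {F, D, A, E, B}, so row 5, column 2 must be C.

C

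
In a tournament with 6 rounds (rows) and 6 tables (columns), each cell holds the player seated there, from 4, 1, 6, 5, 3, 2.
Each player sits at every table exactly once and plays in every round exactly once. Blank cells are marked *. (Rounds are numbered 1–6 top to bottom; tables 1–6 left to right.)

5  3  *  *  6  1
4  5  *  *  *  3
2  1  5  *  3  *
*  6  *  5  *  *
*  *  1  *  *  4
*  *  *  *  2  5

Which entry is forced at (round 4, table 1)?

1

Round 2, table 5: round 2 has {4, 5, 3} and table 5 has {6, 3, 2}, leaving only 1.
Round 3, table 6: round 3 has {1, 5, 3, 2} and table 6 has {4, 1, 5, 3}, leaving only 6.
Round 3, table 4: round 3 has {1, 6, 5, 3, 2} and table 4 has {5}, leaving only 4.
Round 1, table 4: round 1 has {1, 6, 5, 3} and table 4 has {4, 5}, leaving only 2.
Round 1, table 3: round 1 has {1, 6, 5, 3, 2} and table 3 has {1, 5}, leaving only 4.
Round 2, table 4: round 2 has {4, 1, 5, 3} and table 4 has {4, 5, 2}, leaving only 6.
Round 2, table 3: round 2 has {4, 1, 6, 5, 3} and table 3 has {4, 1, 5}, leaving only 2.
Round 4, table 3: round 4 has {6, 5} and table 3 has {4, 1, 5, 2}, leaving only 3.
Round 4 already has {6, 5, 3} and table 1 already has {4, 5, 2}, so round 4, table 1 must be 1.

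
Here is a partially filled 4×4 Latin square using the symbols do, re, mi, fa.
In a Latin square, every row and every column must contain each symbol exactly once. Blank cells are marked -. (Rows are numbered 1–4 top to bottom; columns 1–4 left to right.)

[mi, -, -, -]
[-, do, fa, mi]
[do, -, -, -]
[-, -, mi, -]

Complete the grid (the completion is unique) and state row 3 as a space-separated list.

do mi re fa

Row 3, column 3: row 3 has {do} and column 3 has {mi, fa}, leaving only re.
Row 3, column 4: row 3 has {do, re} and column 4 has {mi}, leaving only fa.
Row 3, column 2: row 3 has {do, re, fa} and column 2 has {do}, leaving only mi.
So row 3 reads: do mi re fa.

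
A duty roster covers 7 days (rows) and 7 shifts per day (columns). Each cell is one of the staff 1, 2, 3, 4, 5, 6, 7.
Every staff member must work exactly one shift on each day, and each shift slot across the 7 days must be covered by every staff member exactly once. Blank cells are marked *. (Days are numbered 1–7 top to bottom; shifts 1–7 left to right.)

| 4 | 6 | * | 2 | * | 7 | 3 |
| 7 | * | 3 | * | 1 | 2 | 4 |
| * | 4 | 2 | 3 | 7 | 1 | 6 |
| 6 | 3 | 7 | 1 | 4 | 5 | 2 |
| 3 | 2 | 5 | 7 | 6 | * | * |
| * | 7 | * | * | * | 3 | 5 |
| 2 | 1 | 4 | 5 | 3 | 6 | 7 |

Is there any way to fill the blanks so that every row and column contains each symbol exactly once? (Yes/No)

Yes

No day or shift among the givens repeats a symbol, and propagating forced cells runs into no contradiction.
One valid completion exists (for instance, 4 6 1 2 5 7 3 / 7 5 3 6 1 2 4 / 5 4 2 3 7 1 6 / 6 3 7 1 4 5 2 / 3 2 5 7 6 4 1 / 1 7 6 4 2 3 5 / 2 1 4 5 3 6 7).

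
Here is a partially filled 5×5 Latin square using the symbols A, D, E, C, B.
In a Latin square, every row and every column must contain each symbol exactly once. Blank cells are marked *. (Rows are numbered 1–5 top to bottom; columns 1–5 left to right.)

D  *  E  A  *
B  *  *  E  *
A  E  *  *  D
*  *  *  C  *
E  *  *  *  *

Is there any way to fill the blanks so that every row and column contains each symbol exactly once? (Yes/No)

No

Row 4, column 1: row 4 together with column 1 already contain {A, D, E, C, B} — every symbol — so nothing can go there. The grid has no valid completion.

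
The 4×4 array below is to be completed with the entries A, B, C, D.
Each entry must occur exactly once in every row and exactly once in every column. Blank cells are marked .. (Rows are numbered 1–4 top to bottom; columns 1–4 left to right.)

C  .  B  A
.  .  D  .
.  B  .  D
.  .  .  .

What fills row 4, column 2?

Row 1, column 2: row 1 has {A, B, C} and column 2 has {B}, leaving only D.
Row 3, column 1: row 3 has {B, D} and column 1 has {C}, leaving only A.
Row 2, column 1: row 2 has {D} and column 1 has {A, C}, leaving only B.
Row 2, column 4: row 2 has {B, D} and column 4 has {A, D}, leaving only C.
Row 2, column 2: row 2 has {B, C, D} and column 2 has {B, D}, leaving only A.
Row 4 already has {} and column 2 already has {A, B, D}, so row 4, column 2 must be C.

C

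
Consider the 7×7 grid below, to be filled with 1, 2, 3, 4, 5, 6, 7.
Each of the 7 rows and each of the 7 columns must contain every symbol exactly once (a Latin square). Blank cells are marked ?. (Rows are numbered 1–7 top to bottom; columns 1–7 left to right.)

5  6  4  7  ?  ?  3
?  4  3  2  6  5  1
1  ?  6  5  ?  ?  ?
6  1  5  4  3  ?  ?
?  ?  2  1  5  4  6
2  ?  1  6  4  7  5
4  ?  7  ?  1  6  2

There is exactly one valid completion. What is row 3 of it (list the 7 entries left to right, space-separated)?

Row 1, column 5: row 1 has {3, 4, 5, 6, 7} and column 5 has {1, 3, 4, 5, 6}, leaving only 2.
Row 3, column 5: row 3 has {1, 5, 6} and column 5 has {1, 2, 3, 4, 5, 6}, leaving only 7.
Row 3, column 7: row 3 has {1, 5, 6, 7} and column 7 has {1, 2, 3, 5, 6}, leaving only 4.
Row 1, column 6: row 1 has {2, 3, 4, 5, 6, 7} and column 6 has {4, 5, 6, 7}, leaving only 1.
Row 2, column 1: row 2 has {1, 2, 3, 4, 5, 6} and column 1 has {1, 2, 4, 5, 6}, leaving only 7.
Row 4, column 6: row 4 has {1, 3, 4, 5, 6} and column 6 has {1, 4, 5, 6, 7}, leaving only 2.
Row 3, column 6: row 3 has {1, 4, 5, 6, 7} and column 6 has {1, 2, 4, 5, 6, 7}, leaving only 3.
Row 3, column 2: row 3 has {1, 3, 4, 5, 6, 7} and column 2 has {1, 4, 6}, leaving only 2.
So row 3 reads: 1 2 6 5 7 3 4.

1 2 6 5 7 3 4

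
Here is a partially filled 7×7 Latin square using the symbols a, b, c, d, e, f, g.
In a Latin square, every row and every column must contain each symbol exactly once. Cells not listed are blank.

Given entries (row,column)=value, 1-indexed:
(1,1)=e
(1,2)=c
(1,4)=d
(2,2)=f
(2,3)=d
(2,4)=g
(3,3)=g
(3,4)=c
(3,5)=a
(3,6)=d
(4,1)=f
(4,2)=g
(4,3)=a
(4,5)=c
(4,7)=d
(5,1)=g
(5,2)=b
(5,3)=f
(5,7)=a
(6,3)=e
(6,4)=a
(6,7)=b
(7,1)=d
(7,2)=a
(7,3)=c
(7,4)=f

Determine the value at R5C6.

c

Row 1, column 3: row 1 has {c, d, e} and column 3 has {a, c, d, e, f, g}, leaving only b.
Row 3, column 1: row 3 has {a, c, d, g} and column 1 has {d, e, f, g}, leaving only b.
Row 3, column 2: row 3 has {a, b, c, d, g} and column 2 has {a, b, c, f, g}, leaving only e.
Row 3, column 7: row 3 has {a, b, c, d, e, g} and column 7 has {a, b, d}, leaving only f.
Row 1, column 7: row 1 has {b, c, d, e} and column 7 has {a, b, d, f}, leaving only g.
Row 1, column 5: row 1 has {b, c, d, e, g} and column 5 has {a, c}, leaving only f.
Row 1, column 6: row 1 has {b, c, d, e, f, g} and column 6 has {d}, leaving only a.
Row 5, column 4: row 5 has {a, b, f, g} and column 4 has {a, c, d, f, g}, leaving only e.
Row 5 already has {a, b, e, f, g} and column 6 already has {a, d}, so row 5, column 6 must be c.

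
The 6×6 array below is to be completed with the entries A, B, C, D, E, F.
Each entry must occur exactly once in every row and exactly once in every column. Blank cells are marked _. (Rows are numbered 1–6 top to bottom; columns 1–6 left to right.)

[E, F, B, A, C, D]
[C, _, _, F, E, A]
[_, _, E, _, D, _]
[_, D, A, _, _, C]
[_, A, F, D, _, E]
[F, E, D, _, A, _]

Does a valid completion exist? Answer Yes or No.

Row 2, column 3: row 2 together with column 3 already contain {A, B, C, D, E, F} — every symbol — so nothing can go there. The grid has no valid completion.

No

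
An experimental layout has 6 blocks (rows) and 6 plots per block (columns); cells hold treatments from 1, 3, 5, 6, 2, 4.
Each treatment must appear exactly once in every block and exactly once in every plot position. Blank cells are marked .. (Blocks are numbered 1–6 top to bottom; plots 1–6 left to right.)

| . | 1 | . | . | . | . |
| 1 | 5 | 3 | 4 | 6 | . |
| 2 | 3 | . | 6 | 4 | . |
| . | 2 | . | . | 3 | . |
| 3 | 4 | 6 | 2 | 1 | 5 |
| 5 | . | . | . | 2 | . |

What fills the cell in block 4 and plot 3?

Block 1, plot 5: block 1 has {1} and plot 5 has {1, 3, 6, 2, 4}, leaving only 5.
Block 1, plot 4: block 1 has {1, 5} and plot 4 has {6, 2, 4}, leaving only 3.
Block 2, plot 6: block 2 has {1, 3, 5, 6, 4} and plot 6 has {5}, leaving only 2.
Block 3, plot 6: block 3 has {3, 6, 2, 4} and plot 6 has {5, 2}, leaving only 1.
Block 3, plot 3: block 3 has {1, 3, 6, 2, 4} and plot 3 has {3, 6}, leaving only 5.
Block 6, plot 2: block 6 has {5, 2} and plot 2 has {1, 3, 5, 2, 4}, leaving only 6.
Block 6, plot 4: block 6 has {5, 6, 2} and plot 4 has {3, 6, 2, 4}, leaving only 1.
Block 4, plot 4: block 4 has {3, 2} and plot 4 has {1, 3, 6, 2, 4}, leaving only 5.
Block 6, plot 3: block 6 has {1, 5, 6, 2} and plot 3 has {3, 5, 6}, leaving only 4.
Block 4 already has {3, 5, 2} and plot 3 already has {3, 5, 6, 4}, so block 4, plot 3 must be 1.

1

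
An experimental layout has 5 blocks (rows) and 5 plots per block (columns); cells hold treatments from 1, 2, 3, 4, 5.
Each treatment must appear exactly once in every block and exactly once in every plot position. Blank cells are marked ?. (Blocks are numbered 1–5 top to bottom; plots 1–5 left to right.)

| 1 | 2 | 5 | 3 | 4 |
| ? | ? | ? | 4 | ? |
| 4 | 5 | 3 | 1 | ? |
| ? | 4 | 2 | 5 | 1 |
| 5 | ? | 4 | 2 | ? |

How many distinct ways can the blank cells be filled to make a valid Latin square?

1

Block 2, plot 1: eliminating its block and plot leaves {2, 3}.
Block 2, plot 2: eliminating its block and plot leaves {1, 3}.
Block 2, plot 3: eliminating its block and plot leaves {1}.
Block 2, plot 5: eliminating its block and plot leaves {2, 3, 5}.
Block 3, plot 5: eliminating its block and plot leaves {2}.
Block 4, plot 1: eliminating its block and plot leaves {3}.
Block 5, plot 2: eliminating its block and plot leaves {1, 3}.
Block 5, plot 5: eliminating its block and plot leaves {3}.
Only one assignment across all blanks avoids any block or plot repeat, giving 1 completion.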